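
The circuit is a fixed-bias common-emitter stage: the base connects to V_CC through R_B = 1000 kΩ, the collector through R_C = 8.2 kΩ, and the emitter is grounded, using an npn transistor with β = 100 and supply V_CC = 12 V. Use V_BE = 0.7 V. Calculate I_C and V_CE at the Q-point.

Base loop: V_CC = I_B·R_B + V_BE, so I_B = (12 − 0.7)/1000 kΩ = 0.0113 mA.
In the active region I_C = β·I_B = 100 × 0.0113 = 1.13 mA.
Collector loop: V_CE = V_CC − I_C·R_C = 12 − 1.13×8.2 = 2.73 V.
Since V_CE = 2.73 V > V_CE(sat) ≈ 0.2 V, the transistor is in the active region as assumed.

I_C ≈ 1.1 mA, V_CE ≈ 2.7 V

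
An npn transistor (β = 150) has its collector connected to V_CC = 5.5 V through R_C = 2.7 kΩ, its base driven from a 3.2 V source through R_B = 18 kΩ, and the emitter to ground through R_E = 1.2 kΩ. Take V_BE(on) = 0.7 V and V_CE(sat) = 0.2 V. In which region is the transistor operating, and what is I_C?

Assume active: I_B = (3.2 − 0.7)/(18 + 151×1.2) = 0.0126 mA, I_C = β·I_B = 1.88 mA.
Then V_CE = 5.5 − 1.88×2.7 − 1.9×1.2 = -1.86 V < 0.2 V — the active assumption fails.
Re-solve with V_CE = 0.2 V. KCL at the emitter: V_E/R_E = (V_BB−0.7−V_E)/R_B + (V_CC−0.2−V_E)/R_C, giving V_E = 1.67 V.
I_C = (V_CC − 0.2 − V_E)/R_C = (5.3 − 1.67)/2.7 = 1.34 mA.
Check: I_B = (2.5 − 1.67)/18 = 0.0462 mA, and β·I_B = 6.92 mA > I_C, confirming saturation.

saturation; I_C ≈ 1.3 mA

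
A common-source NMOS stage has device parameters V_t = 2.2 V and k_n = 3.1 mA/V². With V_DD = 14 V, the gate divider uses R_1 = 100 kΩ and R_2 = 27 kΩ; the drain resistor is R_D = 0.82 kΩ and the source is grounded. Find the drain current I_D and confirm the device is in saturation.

I_D ≈ 0.93 mA

V_G = V_DD·R_2/(R_1+R_2) = 14×27/127 = 2.98 V. With the source grounded, V_GS = V_G = 2.98 V.
Assume saturation: I_D = (k_n/2)(V_GS − V_t)² = (3.1/2)×(2.98 − 2.2)² = 1.55×0.776² = 0.934 mA.
V_DS = V_DD − I_D·R_D = 14 − 0.934×0.82 = 13.2 V.
Saturation requires V_DS ≥ V_GS − V_t = 0.776 V; 13.2 ≥ 0.776 ✓.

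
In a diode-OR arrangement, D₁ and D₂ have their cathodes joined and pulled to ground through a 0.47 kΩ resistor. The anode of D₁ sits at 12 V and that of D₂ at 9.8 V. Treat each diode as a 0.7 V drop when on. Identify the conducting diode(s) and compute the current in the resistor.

Only D₁ conducts; I_R ≈ 24 mA

Assume both conduct. Then node N would need to be at both 12−0.7 = 11.3 V and 9.8−0.7 = 9.1 V, which is impossible.
Assume only D₁ conducts: V_N = 12 − 0.7 = 11.3 V, so I_R = 11.3/0.47 = 24 mA.
Check D₂: its anode-to-cathode voltage is 9.8 − 11.3 = -1.5 V < 0.7 V, so it is off. The assumption is consistent.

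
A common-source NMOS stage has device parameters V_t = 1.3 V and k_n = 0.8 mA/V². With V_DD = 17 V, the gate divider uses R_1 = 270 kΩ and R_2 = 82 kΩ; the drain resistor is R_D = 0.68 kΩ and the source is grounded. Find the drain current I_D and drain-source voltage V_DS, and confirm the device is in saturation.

V_G = V_DD·R_2/(R_1+R_2) = 17×82/352 = 3.96 V. With the source grounded, V_GS = V_G = 3.96 V.
Assume saturation: I_D = (k_n/2)(V_GS − V_t)² = (0.8/2)×(3.96 − 1.3)² = 0.4×2.66² = 2.83 mA.
V_DS = V_DD − I_D·R_D = 17 − 2.83×0.68 = 15.1 V.
Saturation requires V_DS ≥ V_GS − V_t = 2.66 V; 15.1 ≥ 2.66 ✓.

I_D ≈ 2.8 mA, V_DS ≈ 15 V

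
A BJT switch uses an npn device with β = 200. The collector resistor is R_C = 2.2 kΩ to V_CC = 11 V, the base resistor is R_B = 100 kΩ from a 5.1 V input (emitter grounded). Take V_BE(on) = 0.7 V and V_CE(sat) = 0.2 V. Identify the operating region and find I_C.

saturation; I_C ≈ 4.9 mA

Assume active: I_B = (5.1 − 0.7)/100 = 0.044 mA, giving I_C = β·I_B = 8.8 mA.
But then V_CE = 11 − 8.8×2.2 = -8.36 V < V_CE(sat) = 0.2 V — impossible in the active region.
So the transistor is saturated. With V_CE = 0.2 V, I_C = (V_CC − 0.2)/R_C = 10.8/2.2 = 4.91 mA.
Check: β·I_B = 8.8 mA > I_C = 4.91 mA, confirming saturation.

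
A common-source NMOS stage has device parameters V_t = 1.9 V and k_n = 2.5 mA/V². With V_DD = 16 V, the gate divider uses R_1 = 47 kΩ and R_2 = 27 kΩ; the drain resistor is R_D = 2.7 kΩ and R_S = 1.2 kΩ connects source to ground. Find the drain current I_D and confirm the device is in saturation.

I_D ≈ 2.2 mA

V_G = V_DD·R_2/(R_1+R_2) = 16×27/74 = 5.84 V.
Assume saturation: I_D = (k_n/2)(V_GS − V_t)² with V_GS = V_G − I_D·R_S = 5.84 − 1.2·I_D.
Substituting gives 1.8·I_D² − 12.8·I_D + 19.4 = 0, with roots I_D = 2.18 or 4.94 mA.
The root I_D = 4.94 mA gives V_GS = -0.0875 V ≤ V_t, so take I_D = 2.18 mA.
Then V_GS = 3.22 V and V_DS = V_DD − I_D(R_D+R_S) = 16 − 2.18×3.9 = 7.49 V.
Saturation requires V_DS ≥ V_GS − V_t = 1.32 V; 7.49 ≥ 1.32 ✓.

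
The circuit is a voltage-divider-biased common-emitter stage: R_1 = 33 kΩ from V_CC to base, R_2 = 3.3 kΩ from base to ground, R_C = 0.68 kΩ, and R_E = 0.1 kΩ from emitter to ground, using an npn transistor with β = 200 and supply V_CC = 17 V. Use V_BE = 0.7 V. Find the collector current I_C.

I_C ≈ 7.3 mA

Thevenize the base divider: V_Th = V_CC·R_2/(R_1+R_2) = 17×3.3/36.3 = 1.55 V, R_Th = R_1‖R_2 = 3 kΩ.
Base-emitter loop: V_Th = I_B·R_Th + V_BE + (β+1)I_B·R_E, so I_B = (1.55 − 0.7) / (3 + 201×0.1) = 0.0366 mA.
I_C = β·I_B = 200×0.0366 = 7.32 mA, and I_E = (β+1)I_B = 7.36 mA.
V_CE = V_CC − I_C·R_C − I_E·R_E = 17 − 7.32×0.68 − 7.36×0.1 = 11.3 V.
V_CE = 11.3 V > 0.2 V confirms active-region operation.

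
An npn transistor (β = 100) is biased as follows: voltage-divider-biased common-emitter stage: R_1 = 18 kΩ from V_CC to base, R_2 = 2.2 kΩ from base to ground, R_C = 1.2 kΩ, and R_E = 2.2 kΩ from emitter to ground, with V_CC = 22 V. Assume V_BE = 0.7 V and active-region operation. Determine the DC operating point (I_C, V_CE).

Thevenize the base divider: V_Th = V_CC·R_2/(R_1+R_2) = 22×2.2/20.2 = 2.4 V, R_Th = R_1‖R_2 = 1.96 kΩ.
Base-emitter loop: V_Th = I_B·R_Th + V_BE + (β+1)I_B·R_E, so I_B = (2.4 − 0.7) / (1.96 + 101×2.2) = 0.00757 mA.
I_C = β·I_B = 100×0.00757 = 0.757 mA, and I_E = (β+1)I_B = 0.764 mA.
V_CE = V_CC − I_C·R_C − I_E·R_E = 22 − 0.757×1.2 − 0.764×2.2 = 19.4 V.
V_CE = 19.4 V > 0.2 V confirms active-region operation.

I_C ≈ 0.76 mA, V_CE ≈ 19 V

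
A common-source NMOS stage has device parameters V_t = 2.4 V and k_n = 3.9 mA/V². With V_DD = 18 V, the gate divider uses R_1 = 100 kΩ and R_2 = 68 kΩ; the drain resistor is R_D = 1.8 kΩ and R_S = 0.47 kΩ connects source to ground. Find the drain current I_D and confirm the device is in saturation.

V_G = V_DD·R_2/(R_1+R_2) = 18×68/168 = 7.29 V.
Assume saturation: I_D = (k_n/2)(V_GS − V_t)² with V_GS = V_G − I_D·R_S = 7.29 − 0.47·I_D.
Substituting gives 0.431·I_D² − 9.96·I_D + 46.5 = 0, with roots I_D = 6.51 or 16.6 mA.
The root I_D = 16.6 mA gives V_GS = -0.518 V ≤ V_t, so take I_D = 6.51 mA.
Then V_GS = 4.23 V and V_DS = V_DD − I_D(R_D+R_S) = 18 − 6.51×2.27 = 3.23 V.
Saturation requires V_DS ≥ V_GS − V_t = 1.83 V; 3.23 ≥ 1.83 ✓.

I_D ≈ 6.5 mA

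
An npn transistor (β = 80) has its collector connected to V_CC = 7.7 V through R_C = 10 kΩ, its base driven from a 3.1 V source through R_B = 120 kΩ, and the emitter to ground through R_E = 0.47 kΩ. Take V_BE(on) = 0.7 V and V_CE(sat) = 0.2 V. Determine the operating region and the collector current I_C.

Assume active: I_B = (3.1 − 0.7)/(120 + 81×0.47) = 0.0152 mA, I_C = β·I_B = 1.21 mA.
Then V_CE = 7.7 − 1.21×10 − 1.23×0.47 = -5.02 V < 0.2 V — the active assumption fails.
Re-solve with V_CE = 0.2 V. KCL at the emitter: V_E/R_E = (V_BB−0.7−V_E)/R_B + (V_CC−0.2−V_E)/R_C, giving V_E = 0.344 V.
I_C = (V_CC − 0.2 − V_E)/R_C = (7.5 − 0.344)/10 = 0.716 mA.
Check: I_B = (2.4 − 0.344)/120 = 0.0171 mA, and β·I_B = 1.37 mA > I_C, confirming saturation.

saturation; I_C ≈ 0.72 mA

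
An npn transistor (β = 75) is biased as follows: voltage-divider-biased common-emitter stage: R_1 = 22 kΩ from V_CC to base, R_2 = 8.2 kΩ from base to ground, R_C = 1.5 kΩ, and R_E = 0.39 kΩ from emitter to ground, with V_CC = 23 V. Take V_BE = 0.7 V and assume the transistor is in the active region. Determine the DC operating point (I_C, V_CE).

Thevenize the base divider: V_Th = V_CC·R_2/(R_1+R_2) = 23×8.2/30.2 = 6.25 V, R_Th = R_1‖R_2 = 5.97 kΩ.
Base-emitter loop: V_Th = I_B·R_Th + V_BE + (β+1)I_B·R_E, so I_B = (6.25 − 0.7) / (5.97 + 76×0.39) = 0.156 mA.
I_C = β·I_B = 75×0.156 = 11.7 mA, and I_E = (β+1)I_B = 11.8 mA.
V_CE = V_CC − I_C·R_C − I_E·R_E = 23 − 11.7×1.5 − 11.8×0.39 = 0.869 V.
V_CE = 0.869 V > 0.2 V confirms active-region operation.

I_C ≈ 12 mA, V_CE ≈ 0.87 V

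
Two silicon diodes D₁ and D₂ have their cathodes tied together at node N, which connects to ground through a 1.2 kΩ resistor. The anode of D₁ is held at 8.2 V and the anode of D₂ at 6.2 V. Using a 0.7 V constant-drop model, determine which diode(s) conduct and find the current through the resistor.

Only D₁ conducts; I_R ≈ 6.2 mA

Assume both conduct. Then node N would need to be at both 8.2−0.7 = 7.5 V and 6.2−0.7 = 5.5 V, which is impossible.
Assume only D₁ conducts: V_N = 8.2 − 0.7 = 7.5 V, so I_R = 7.5/1.2 = 6.25 mA.
Check D₂: its anode-to-cathode voltage is 6.2 − 7.5 = -1.3 V < 0.7 V, so it is off. The assumption is consistent.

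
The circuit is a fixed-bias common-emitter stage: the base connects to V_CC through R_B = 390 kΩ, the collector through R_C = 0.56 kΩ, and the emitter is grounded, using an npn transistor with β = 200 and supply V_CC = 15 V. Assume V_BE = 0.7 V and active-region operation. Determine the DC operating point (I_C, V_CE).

I_C ≈ 7.3 mA, V_CE ≈ 11 V

Base loop: V_CC = I_B·R_B + V_BE, so I_B = (15 − 0.7)/390 kΩ = 0.0367 mA.
In the active region I_C = β·I_B = 200 × 0.0367 = 7.33 mA.
Collector loop: V_CE = V_CC − I_C·R_C = 15 − 7.33×0.56 = 10.9 V.
Since V_CE = 10.9 V > V_CE(sat) ≈ 0.2 V, the transistor is in the active region as assumed.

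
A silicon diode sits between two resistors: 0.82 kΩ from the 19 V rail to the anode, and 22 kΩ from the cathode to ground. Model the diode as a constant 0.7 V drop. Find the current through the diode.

I ≈ 0.8 mA

The two resistors are in series with the diode, so KVL gives 19 = I·0.82 + 0.7 + I·22.
I = (19 − 0.7) / (0.82 + 22) kΩ = 18.3 / 22.8 = 0.802 mA.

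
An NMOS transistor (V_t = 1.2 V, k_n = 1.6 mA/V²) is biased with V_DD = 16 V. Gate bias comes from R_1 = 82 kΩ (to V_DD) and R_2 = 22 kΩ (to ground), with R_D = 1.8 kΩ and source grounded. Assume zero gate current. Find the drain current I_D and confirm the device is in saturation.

I_D ≈ 3.8 mA

V_G = V_DD·R_2/(R_1+R_2) = 16×22/104 = 3.38 V. With the source grounded, V_GS = V_G = 3.38 V.
Assume saturation: I_D = (k_n/2)(V_GS − V_t)² = (1.6/2)×(3.38 − 1.2)² = 0.8×2.18² = 3.82 mA.
V_DS = V_DD − I_D·R_D = 16 − 3.82×1.8 = 9.13 V.
Saturation requires V_DS ≥ V_GS − V_t = 2.18 V; 9.13 ≥ 2.18 ✓.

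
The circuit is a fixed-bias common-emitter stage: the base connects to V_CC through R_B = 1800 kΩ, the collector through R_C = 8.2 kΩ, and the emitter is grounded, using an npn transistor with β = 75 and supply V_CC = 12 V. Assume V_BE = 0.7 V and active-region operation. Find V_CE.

V_CE ≈ 8.1 V

Base loop: V_CC = I_B·R_B + V_BE, so I_B = (12 − 0.7)/1800 kΩ = 0.00628 mA.
In the active region I_C = β·I_B = 75 × 0.00628 = 0.471 mA.
Collector loop: V_CE = V_CC − I_C·R_C = 12 − 0.471×8.2 = 8.14 V.
Since V_CE = 8.14 V > V_CE(sat) ≈ 0.2 V, the transistor is in the active region as assumed.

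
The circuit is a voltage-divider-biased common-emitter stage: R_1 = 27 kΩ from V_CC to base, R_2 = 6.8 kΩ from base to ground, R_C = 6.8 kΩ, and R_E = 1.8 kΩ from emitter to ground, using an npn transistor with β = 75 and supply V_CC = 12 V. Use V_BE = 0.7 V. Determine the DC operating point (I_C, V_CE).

I_C ≈ 0.9 mA, V_CE ≈ 4.2 V

Thevenize the base divider: V_Th = V_CC·R_2/(R_1+R_2) = 12×6.8/33.8 = 2.41 V, R_Th = R_1‖R_2 = 5.43 kΩ.
Base-emitter loop: V_Th = I_B·R_Th + V_BE + (β+1)I_B·R_E, so I_B = (2.41 − 0.7) / (5.43 + 76×1.8) = 0.0121 mA.
I_C = β·I_B = 75×0.0121 = 0.904 mA, and I_E = (β+1)I_B = 0.916 mA.
V_CE = V_CC − I_C·R_C − I_E·R_E = 12 − 0.904×6.8 − 0.916×1.8 = 4.2 V.
V_CE = 4.2 V > 0.2 V confirms active-region operation.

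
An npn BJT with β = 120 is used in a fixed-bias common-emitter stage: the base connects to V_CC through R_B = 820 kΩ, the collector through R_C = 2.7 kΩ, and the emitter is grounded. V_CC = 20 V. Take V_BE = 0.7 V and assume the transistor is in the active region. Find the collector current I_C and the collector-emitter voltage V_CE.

I_C ≈ 2.8 mA, V_CE ≈ 12 V

Base loop: V_CC = I_B·R_B + V_BE, so I_B = (20 − 0.7)/820 kΩ = 0.0235 mA.
In the active region I_C = β·I_B = 120 × 0.0235 = 2.82 mA.
Collector loop: V_CE = V_CC − I_C·R_C = 20 − 2.82×2.7 = 12.4 V.
Since V_CE = 12.4 V > V_CE(sat) ≈ 0.2 V, the transistor is in the active region as assumed.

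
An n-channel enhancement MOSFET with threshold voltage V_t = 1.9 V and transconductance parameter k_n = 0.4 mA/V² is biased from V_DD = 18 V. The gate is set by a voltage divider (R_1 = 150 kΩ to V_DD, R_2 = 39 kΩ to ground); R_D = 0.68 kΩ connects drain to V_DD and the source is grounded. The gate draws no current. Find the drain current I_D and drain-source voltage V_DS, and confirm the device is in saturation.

V_G = V_DD·R_2/(R_1+R_2) = 18×39/189 = 3.71 V. With the source grounded, V_GS = V_G = 3.71 V.
Assume saturation: I_D = (k_n/2)(V_GS − V_t)² = (0.4/2)×(3.71 − 1.9)² = 0.2×1.81² = 0.658 mA.
V_DS = V_DD − I_D·R_D = 18 − 0.658×0.68 = 17.6 V.
Saturation requires V_DS ≥ V_GS − V_t = 1.81 V; 17.6 ≥ 1.81 ✓.

I_D ≈ 0.66 mA, V_DS ≈ 18 V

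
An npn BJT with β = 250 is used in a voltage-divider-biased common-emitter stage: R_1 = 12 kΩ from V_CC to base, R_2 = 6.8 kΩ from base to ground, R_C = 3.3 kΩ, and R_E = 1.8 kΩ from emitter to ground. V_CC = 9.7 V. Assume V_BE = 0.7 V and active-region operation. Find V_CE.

Thevenize the base divider: V_Th = V_CC·R_2/(R_1+R_2) = 9.7×6.8/18.8 = 3.51 V, R_Th = R_1‖R_2 = 4.34 kΩ.
Base-emitter loop: V_Th = I_B·R_Th + V_BE + (β+1)I_B·R_E, so I_B = (3.51 − 0.7) / (4.34 + 251×1.8) = 0.00616 mA.
I_C = β·I_B = 250×0.00616 = 1.54 mA, and I_E = (β+1)I_B = 1.55 mA.
V_CE = V_CC − I_C·R_C − I_E·R_E = 9.7 − 1.54×3.3 − 1.55×1.8 = 1.84 V.
V_CE = 1.84 V > 0.2 V confirms active-region operation.

V_CE ≈ 1.8 V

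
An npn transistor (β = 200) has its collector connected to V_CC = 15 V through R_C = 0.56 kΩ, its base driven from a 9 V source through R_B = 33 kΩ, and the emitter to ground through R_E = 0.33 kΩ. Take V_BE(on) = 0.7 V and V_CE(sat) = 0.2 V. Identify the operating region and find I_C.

Assume active: I_B = (9 − 0.7)/(33 + 201×0.33) = 0.0836 mA, I_C = β·I_B = 16.7 mA.
Then V_CE = 15 − 16.7×0.56 − 16.8×0.33 = 0.0988 V < 0.2 V — the active assumption fails.
Re-solve with V_CE = 0.2 V. KCL at the emitter: V_E/R_E = (V_BB−0.7−V_E)/R_B + (V_CC−0.2−V_E)/R_C, giving V_E = 5.51 V.
I_C = (V_CC − 0.2 − V_E)/R_C = (14.8 − 5.51)/0.56 = 16.6 mA.
Check: I_B = (8.3 − 5.51)/33 = 0.0847 mA, and β·I_B = 16.9 mA > I_C, confirming saturation.

saturation; I_C ≈ 17 mA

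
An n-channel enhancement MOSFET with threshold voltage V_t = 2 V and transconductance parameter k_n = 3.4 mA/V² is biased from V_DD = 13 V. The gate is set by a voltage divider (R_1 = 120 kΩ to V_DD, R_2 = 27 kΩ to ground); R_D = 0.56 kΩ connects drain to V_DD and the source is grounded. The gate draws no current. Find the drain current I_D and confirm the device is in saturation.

V_G = V_DD·R_2/(R_1+R_2) = 13×27/147 = 2.39 V. With the source grounded, V_GS = V_G = 2.39 V.
Assume saturation: I_D = (k_n/2)(V_GS − V_t)² = (3.4/2)×(2.39 − 2)² = 1.7×0.388² = 0.256 mA.
V_DS = V_DD − I_D·R_D = 13 − 0.256×0.56 = 12.9 V.
Saturation requires V_DS ≥ V_GS − V_t = 0.388 V; 12.9 ≥ 0.388 ✓.

I_D ≈ 0.26 mA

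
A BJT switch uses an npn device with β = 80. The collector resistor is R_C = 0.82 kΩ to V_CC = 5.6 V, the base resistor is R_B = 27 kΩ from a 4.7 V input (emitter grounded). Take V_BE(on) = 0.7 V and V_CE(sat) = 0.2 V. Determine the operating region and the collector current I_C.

saturation; I_C ≈ 6.6 mA

Assume active: I_B = (4.7 − 0.7)/27 = 0.148 mA, giving I_C = β·I_B = 11.9 mA.
But then V_CE = 5.6 − 11.9×0.82 = -4.12 V < V_CE(sat) = 0.2 V — impossible in the active region.
So the transistor is saturated. With V_CE = 0.2 V, I_C = (V_CC − 0.2)/R_C = 5.4/0.82 = 6.59 mA.
Check: β·I_B = 11.9 mA > I_C = 6.59 mA, confirming saturation.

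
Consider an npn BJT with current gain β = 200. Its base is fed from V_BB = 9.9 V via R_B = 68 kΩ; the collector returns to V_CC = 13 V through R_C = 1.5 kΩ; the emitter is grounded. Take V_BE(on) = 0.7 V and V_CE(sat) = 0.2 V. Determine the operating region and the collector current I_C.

Assume active: I_B = (9.9 − 0.7)/68 = 0.135 mA, giving I_C = β·I_B = 27.1 mA.
But then V_CE = 13 − 27.1×1.5 = -27.6 V < V_CE(sat) = 0.2 V — impossible in the active region.
So the transistor is saturated. With V_CE = 0.2 V, I_C = (V_CC − 0.2)/R_C = 12.8/1.5 = 8.53 mA.
Check: β·I_B = 27.1 mA > I_C = 8.53 mA, confirming saturation.

saturation; I_C ≈ 8.5 mA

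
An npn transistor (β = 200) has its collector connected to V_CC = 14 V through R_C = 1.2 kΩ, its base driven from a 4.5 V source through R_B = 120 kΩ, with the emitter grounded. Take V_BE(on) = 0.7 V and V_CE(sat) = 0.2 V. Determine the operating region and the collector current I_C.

Assume active. Base-emitter loop: I_B = (V_BB − V_BE)/R_B = (4.5 − 0.7)/120 = 0.0317 mA.
I_C = β·I_B = 200×0.0317 = 6.33 mA.
V_CE = V_CC − I_C·R_C = 14 − 6.33×1.2 = 6.4 V > V_CE(sat), so the active-region assumption holds.

active; I_C ≈ 6.3 mA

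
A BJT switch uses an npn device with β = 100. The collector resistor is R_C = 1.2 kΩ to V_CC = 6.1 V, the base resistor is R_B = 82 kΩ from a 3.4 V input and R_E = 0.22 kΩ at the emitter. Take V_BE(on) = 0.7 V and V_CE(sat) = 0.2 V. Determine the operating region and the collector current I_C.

active; I_C ≈ 2.6 mA

Assume active. Base-emitter loop: I_B = (V_BB − V_BE)/(R_B + (β+1)R_E) = (3.4 − 0.7)/(82 + 101×0.22) = 0.0259 mA.
I_C = β·I_B = 100×0.0259 = 2.59 mA.
V_CE = V_CC − I_C·R_C − I_E·R_E = 6.1 − 2.59×1.2 − 2.62×0.22 = 2.42 V > V_CE(sat), so the active-region assumption holds.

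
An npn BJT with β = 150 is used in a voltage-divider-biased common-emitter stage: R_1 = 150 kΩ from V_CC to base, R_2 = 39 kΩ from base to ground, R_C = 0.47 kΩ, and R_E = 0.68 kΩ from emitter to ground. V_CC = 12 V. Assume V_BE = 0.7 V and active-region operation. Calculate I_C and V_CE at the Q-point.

Thevenize the base divider: V_Th = V_CC·R_2/(R_1+R_2) = 12×39/189 = 2.48 V, R_Th = R_1‖R_2 = 31 kΩ.
Base-emitter loop: V_Th = I_B·R_Th + V_BE + (β+1)I_B·R_E, so I_B = (2.48 − 0.7) / (31 + 151×0.68) = 0.0133 mA.
I_C = β·I_B = 150×0.0133 = 1.99 mA, and I_E = (β+1)I_B = 2.01 mA.
V_CE = V_CC − I_C·R_C − I_E·R_E = 12 − 1.99×0.47 − 2.01×0.68 = 9.7 V.
V_CE = 9.7 V > 0.2 V confirms active-region operation.

I_C ≈ 2 mA, V_CE ≈ 9.7 V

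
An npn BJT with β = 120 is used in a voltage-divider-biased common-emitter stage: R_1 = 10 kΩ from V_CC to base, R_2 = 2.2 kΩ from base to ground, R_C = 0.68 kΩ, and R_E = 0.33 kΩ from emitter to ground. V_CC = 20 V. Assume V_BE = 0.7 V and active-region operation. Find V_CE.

V_CE ≈ 12 V

Thevenize the base divider: V_Th = V_CC·R_2/(R_1+R_2) = 20×2.2/12.2 = 3.61 V, R_Th = R_1‖R_2 = 1.8 kΩ.
Base-emitter loop: V_Th = I_B·R_Th + V_BE + (β+1)I_B·R_E, so I_B = (3.61 − 0.7) / (1.8 + 121×0.33) = 0.0696 mA.
I_C = β·I_B = 120×0.0696 = 8.36 mA, and I_E = (β+1)I_B = 8.43 mA.
V_CE = V_CC − I_C·R_C − I_E·R_E = 20 − 8.36×0.68 − 8.43×0.33 = 11.5 V.
V_CE = 11.5 V > 0.2 V confirms active-region operation.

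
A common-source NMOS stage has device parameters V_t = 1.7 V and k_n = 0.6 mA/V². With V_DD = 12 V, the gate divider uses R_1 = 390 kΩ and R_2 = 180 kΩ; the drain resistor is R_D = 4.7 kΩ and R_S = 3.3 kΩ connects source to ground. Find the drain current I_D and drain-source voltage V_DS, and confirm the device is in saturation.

V_G = V_DD·R_2/(R_1+R_2) = 12×180/570 = 3.79 V.
Assume saturation: I_D = (k_n/2)(V_GS − V_t)² with V_GS = V_G − I_D·R_S = 3.79 − 3.3·I_D.
Substituting gives 3.27·I_D² − 5.14·I_D + 1.31 = 0, with roots I_D = 0.32 or 1.25 mA.
The root I_D = 1.25 mA gives V_GS = -0.343 V ≤ V_t, so take I_D = 0.32 mA.
Then V_GS = 2.73 V and V_DS = V_DD − I_D(R_D+R_S) = 12 − 0.32×8 = 9.44 V.
Saturation requires V_DS ≥ V_GS − V_t = 1.03 V; 9.44 ≥ 1.03 ✓.

I_D ≈ 0.32 mA, V_DS ≈ 9.4 V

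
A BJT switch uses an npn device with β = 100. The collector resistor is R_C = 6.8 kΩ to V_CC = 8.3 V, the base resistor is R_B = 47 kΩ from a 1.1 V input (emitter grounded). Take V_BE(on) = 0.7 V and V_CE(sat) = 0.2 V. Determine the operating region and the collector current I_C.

active; I_C ≈ 0.85 mA

Assume active. Base-emitter loop: I_B = (V_BB − V_BE)/R_B = (1.1 − 0.7)/47 = 0.00851 mA.
I_C = β·I_B = 100×0.00851 = 0.851 mA.
V_CE = V_CC − I_C·R_C = 8.3 − 0.851×6.8 = 2.51 V > V_CE(sat), so the active-region assumption holds.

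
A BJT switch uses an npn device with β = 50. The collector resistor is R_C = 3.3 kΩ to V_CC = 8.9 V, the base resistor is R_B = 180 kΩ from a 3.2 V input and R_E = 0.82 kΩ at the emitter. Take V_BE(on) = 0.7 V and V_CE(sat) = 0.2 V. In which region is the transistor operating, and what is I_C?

Assume active. Base-emitter loop: I_B = (V_BB − V_BE)/(R_B + (β+1)R_E) = (3.2 − 0.7)/(180 + 51×0.82) = 0.0113 mA.
I_C = β·I_B = 50×0.0113 = 0.564 mA.
V_CE = V_CC − I_C·R_C − I_E·R_E = 8.9 − 0.564×3.3 − 0.575×0.82 = 6.57 V > V_CE(sat), so the active-region assumption holds.

active; I_C ≈ 0.56 mA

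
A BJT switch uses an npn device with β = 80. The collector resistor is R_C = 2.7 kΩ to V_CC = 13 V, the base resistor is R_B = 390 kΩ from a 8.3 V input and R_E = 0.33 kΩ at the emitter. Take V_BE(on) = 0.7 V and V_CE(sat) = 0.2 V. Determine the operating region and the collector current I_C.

active; I_C ≈ 1.5 mA

Assume active. Base-emitter loop: I_B = (V_BB − V_BE)/(R_B + (β+1)R_E) = (8.3 − 0.7)/(390 + 81×0.33) = 0.0182 mA.
I_C = β·I_B = 80×0.0182 = 1.46 mA.
V_CE = V_CC − I_C·R_C − I_E·R_E = 13 − 1.46×2.7 − 1.48×0.33 = 8.57 V > V_CE(sat), so the active-region assumption holds.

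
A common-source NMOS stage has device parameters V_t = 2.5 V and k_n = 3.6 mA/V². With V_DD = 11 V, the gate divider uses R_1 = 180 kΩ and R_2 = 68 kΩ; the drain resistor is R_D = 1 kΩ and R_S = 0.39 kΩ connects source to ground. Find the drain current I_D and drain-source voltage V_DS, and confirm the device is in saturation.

V_G = V_DD·R_2/(R_1+R_2) = 11×68/248 = 3.02 V.
Assume saturation: I_D = (k_n/2)(V_GS − V_t)² with V_GS = V_G − I_D·R_S = 3.02 − 0.39·I_D.
Substituting gives 0.274·I_D² − 1.72·I_D + 0.48 = 0, with roots I_D = 0.292 or 6.01 mA.
The root I_D = 6.01 mA gives V_GS = 0.673 V ≤ V_t, so take I_D = 0.292 mA.
Then V_GS = 2.9 V and V_DS = V_DD − I_D(R_D+R_S) = 11 − 0.292×1.39 = 10.6 V.
Saturation requires V_DS ≥ V_GS − V_t = 0.402 V; 10.6 ≥ 0.402 ✓.

I_D ≈ 0.29 mA, V_DS ≈ 11 V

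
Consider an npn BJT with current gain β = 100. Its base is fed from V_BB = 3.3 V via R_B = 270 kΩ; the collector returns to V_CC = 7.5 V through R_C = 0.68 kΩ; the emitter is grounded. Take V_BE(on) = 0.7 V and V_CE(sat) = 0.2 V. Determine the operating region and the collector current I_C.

active; I_C ≈ 0.96 mA

Assume active. Base-emitter loop: I_B = (V_BB − V_BE)/R_B = (3.3 − 0.7)/270 = 0.00963 mA.
I_C = β·I_B = 100×0.00963 = 0.963 mA.
V_CE = V_CC − I_C·R_C = 7.5 − 0.963×0.68 = 6.85 V > V_CE(sat), so the active-region assumption holds.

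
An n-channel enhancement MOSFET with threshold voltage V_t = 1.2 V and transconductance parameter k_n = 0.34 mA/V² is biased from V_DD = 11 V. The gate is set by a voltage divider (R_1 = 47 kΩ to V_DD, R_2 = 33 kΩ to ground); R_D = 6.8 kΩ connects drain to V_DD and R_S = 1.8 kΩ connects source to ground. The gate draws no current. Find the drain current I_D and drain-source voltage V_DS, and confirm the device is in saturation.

I_D ≈ 0.71 mA, V_DS ≈ 4.9 V

V_G = V_DD·R_2/(R_1+R_2) = 11×33/80 = 4.54 V.
Assume saturation: I_D = (k_n/2)(V_GS − V_t)² with V_GS = V_G − I_D·R_S = 4.54 − 1.8·I_D.
Substituting gives 0.551·I_D² − 3.04·I_D + 1.89 = 0, with roots I_D = 0.715 or 4.81 mA.
The root I_D = 4.81 mA gives V_GS = -4.12 V ≤ V_t, so take I_D = 0.715 mA.
Then V_GS = 3.25 V and V_DS = V_DD − I_D(R_D+R_S) = 11 − 0.715×8.6 = 4.85 V.
Saturation requires V_DS ≥ V_GS − V_t = 2.05 V; 4.85 ≥ 2.05 ✓.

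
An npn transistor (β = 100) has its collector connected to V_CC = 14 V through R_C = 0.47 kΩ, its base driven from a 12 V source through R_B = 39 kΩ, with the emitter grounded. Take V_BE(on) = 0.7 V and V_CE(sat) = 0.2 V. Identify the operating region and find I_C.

Assume active. Base-emitter loop: I_B = (V_BB − V_BE)/R_B = (12 − 0.7)/39 = 0.29 mA.
I_C = β·I_B = 100×0.29 = 29 mA.
V_CE = V_CC − I_C·R_C = 14 − 29×0.47 = 0.382 V > V_CE(sat), so the active-region assumption holds.

active; I_C ≈ 29 mA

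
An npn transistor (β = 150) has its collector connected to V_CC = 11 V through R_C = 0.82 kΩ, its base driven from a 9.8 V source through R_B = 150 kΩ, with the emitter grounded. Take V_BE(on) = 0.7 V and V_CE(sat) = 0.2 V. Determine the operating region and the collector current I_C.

Assume active. Base-emitter loop: I_B = (V_BB − V_BE)/R_B = (9.8 − 0.7)/150 = 0.0607 mA.
I_C = β·I_B = 150×0.0607 = 9.1 mA.
V_CE = V_CC − I_C·R_C = 11 − 9.1×0.82 = 3.54 V > V_CE(sat), so the active-region assumption holds.

active; I_C ≈ 9.1 mA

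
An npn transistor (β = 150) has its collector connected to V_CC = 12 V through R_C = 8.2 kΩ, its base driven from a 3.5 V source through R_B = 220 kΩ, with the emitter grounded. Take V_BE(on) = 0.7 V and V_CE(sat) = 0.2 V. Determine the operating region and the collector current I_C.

saturation; I_C ≈ 1.4 mA

Assume active: I_B = (3.5 − 0.7)/220 = 0.0127 mA, giving I_C = β·I_B = 1.91 mA.
But then V_CE = 12 − 1.91×8.2 = -3.65 V < V_CE(sat) = 0.2 V — impossible in the active region.
So the transistor is saturated. With V_CE = 0.2 V, I_C = (V_CC − 0.2)/R_C = 11.8/8.2 = 1.44 mA.
Check: β·I_B = 1.91 mA > I_C = 1.44 mA, confirming saturation.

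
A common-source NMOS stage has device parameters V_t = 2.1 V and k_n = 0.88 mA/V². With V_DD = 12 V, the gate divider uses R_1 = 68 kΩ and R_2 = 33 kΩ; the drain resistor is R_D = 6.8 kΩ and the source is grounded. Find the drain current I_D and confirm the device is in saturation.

V_G = V_DD·R_2/(R_1+R_2) = 12×33/101 = 3.92 V. With the source grounded, V_GS = V_G = 3.92 V.
Assume saturation: I_D = (k_n/2)(V_GS − V_t)² = (0.88/2)×(3.92 − 2.1)² = 0.44×1.82² = 1.46 mA.
V_DS = V_DD − I_D·R_D = 12 − 1.46×6.8 = 2.08 V.
Saturation requires V_DS ≥ V_GS − V_t = 1.82 V; 2.08 ≥ 1.82 ✓.

I_D ≈ 1.5 mA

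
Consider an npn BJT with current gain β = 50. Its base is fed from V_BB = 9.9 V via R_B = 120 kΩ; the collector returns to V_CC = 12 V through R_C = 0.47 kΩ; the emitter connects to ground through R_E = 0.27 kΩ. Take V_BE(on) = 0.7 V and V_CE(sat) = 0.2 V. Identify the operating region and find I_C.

active; I_C ≈ 3.4 mA

Assume active. Base-emitter loop: I_B = (V_BB − V_BE)/(R_B + (β+1)R_E) = (9.9 − 0.7)/(120 + 51×0.27) = 0.0688 mA.
I_C = β·I_B = 50×0.0688 = 3.44 mA.
V_CE = V_CC − I_C·R_C − I_E·R_E = 12 − 3.44×0.47 − 3.51×0.27 = 9.44 V > V_CE(sat), so the active-region assumption holds.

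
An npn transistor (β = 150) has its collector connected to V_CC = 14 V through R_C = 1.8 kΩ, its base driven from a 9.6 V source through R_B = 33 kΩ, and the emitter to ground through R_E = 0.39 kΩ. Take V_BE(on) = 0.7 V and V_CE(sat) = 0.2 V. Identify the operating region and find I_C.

Assume active: I_B = (9.6 − 0.7)/(33 + 151×0.39) = 0.0969 mA, I_C = β·I_B = 14.5 mA.
Then V_CE = 14 − 14.5×1.8 − 14.6×0.39 = -17.9 V < 0.2 V — the active assumption fails.
Re-solve with V_CE = 0.2 V. KCL at the emitter: V_E/R_E = (V_BB−0.7−V_E)/R_B + (V_CC−0.2−V_E)/R_C, giving V_E = 2.52 V.
I_C = (V_CC − 0.2 − V_E)/R_C = (13.8 − 2.52)/1.8 = 6.27 mA.
Check: I_B = (8.9 − 2.52)/33 = 0.193 mA, and β·I_B = 29 mA > I_C, confirming saturation.

saturation; I_C ≈ 6.3 mA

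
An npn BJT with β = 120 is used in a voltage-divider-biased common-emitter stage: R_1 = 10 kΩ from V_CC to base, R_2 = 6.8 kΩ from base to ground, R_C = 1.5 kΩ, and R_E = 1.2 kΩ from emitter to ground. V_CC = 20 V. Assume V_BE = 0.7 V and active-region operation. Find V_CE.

Thevenize the base divider: V_Th = V_CC·R_2/(R_1+R_2) = 20×6.8/16.8 = 8.1 V, R_Th = R_1‖R_2 = 4.05 kΩ.
Base-emitter loop: V_Th = I_B·R_Th + V_BE + (β+1)I_B·R_E, so I_B = (8.1 − 0.7) / (4.05 + 121×1.2) = 0.0496 mA.
I_C = β·I_B = 120×0.0496 = 5.95 mA, and I_E = (β+1)I_B = 6 mA.
V_CE = V_CC − I_C·R_C − I_E·R_E = 20 − 5.95×1.5 − 6×1.2 = 3.89 V.
V_CE = 3.89 V > 0.2 V confirms active-region operation.

V_CE ≈ 3.9 V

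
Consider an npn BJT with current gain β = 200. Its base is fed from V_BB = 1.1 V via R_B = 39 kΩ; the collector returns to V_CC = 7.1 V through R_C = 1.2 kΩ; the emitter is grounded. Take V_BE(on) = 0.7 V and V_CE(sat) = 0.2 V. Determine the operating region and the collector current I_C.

active; I_C ≈ 2.1 mA

Assume active. Base-emitter loop: I_B = (V_BB − V_BE)/R_B = (1.1 − 0.7)/39 = 0.0103 mA.
I_C = β·I_B = 200×0.0103 = 2.05 mA.
V_CE = V_CC − I_C·R_C = 7.1 − 2.05×1.2 = 4.64 V > V_CE(sat), so the active-region assumption holds.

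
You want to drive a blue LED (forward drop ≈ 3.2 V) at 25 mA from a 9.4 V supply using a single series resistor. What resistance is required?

R ≈ 0.25 kΩ

The resistor drops V_S − V_D = 9.4 − 3.2 = 6.2 V at 25 mA.
R = 6.2 V / 25 mA = 0.248 kΩ.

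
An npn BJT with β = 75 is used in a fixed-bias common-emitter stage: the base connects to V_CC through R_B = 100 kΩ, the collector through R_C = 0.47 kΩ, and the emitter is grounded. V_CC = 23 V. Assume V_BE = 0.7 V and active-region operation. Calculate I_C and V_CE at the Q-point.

Base loop: V_CC = I_B·R_B + V_BE, so I_B = (23 − 0.7)/100 kΩ = 0.223 mA.
In the active region I_C = β·I_B = 75 × 0.223 = 16.7 mA.
Collector loop: V_CE = V_CC − I_C·R_C = 23 − 16.7×0.47 = 15.1 V.
Since V_CE = 15.1 V > V_CE(sat) ≈ 0.2 V, the transistor is in the active region as assumed.

I_C ≈ 17 mA, V_CE ≈ 15 V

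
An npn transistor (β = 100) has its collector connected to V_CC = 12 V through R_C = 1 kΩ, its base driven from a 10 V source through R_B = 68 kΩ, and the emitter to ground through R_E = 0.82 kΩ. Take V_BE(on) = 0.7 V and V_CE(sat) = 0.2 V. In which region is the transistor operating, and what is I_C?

active; I_C ≈ 6.2 mA

Assume active. Base-emitter loop: I_B = (V_BB − V_BE)/(R_B + (β+1)R_E) = (10 − 0.7)/(68 + 101×0.82) = 0.0617 mA.
I_C = β·I_B = 100×0.0617 = 6.17 mA.
V_CE = V_CC − I_C·R_C − I_E·R_E = 12 − 6.17×1 − 6.23×0.82 = 0.727 V > V_CE(sat), so the active-region assumption holds.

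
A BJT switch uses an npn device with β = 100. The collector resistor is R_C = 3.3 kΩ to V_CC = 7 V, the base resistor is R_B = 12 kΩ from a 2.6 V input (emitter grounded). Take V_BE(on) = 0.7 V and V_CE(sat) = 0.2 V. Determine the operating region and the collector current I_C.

Assume active: I_B = (2.6 − 0.7)/12 = 0.158 mA, giving I_C = β·I_B = 15.8 mA.
But then V_CE = 7 − 15.8×3.3 = -45.3 V < V_CE(sat) = 0.2 V — impossible in the active region.
So the transistor is saturated. With V_CE = 0.2 V, I_C = (V_CC − 0.2)/R_C = 6.8/3.3 = 2.06 mA.
Check: β·I_B = 15.8 mA > I_C = 2.06 mA, confirming saturation.

saturation; I_C ≈ 2.1 mA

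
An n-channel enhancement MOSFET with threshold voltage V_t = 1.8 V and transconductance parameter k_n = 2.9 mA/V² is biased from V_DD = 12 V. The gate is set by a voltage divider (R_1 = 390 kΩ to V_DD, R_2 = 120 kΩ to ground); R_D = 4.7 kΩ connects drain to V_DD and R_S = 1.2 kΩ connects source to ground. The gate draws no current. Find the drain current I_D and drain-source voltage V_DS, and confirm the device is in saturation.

V_G = V_DD·R_2/(R_1+R_2) = 12×120/510 = 2.82 V.
Assume saturation: I_D = (k_n/2)(V_GS − V_t)² with V_GS = V_G − I_D·R_S = 2.82 − 1.2·I_D.
Substituting gives 2.09·I_D² − 4.56·I_D + 1.52 = 0, with roots I_D = 0.41 or 1.77 mA.
The root I_D = 1.77 mA gives V_GS = 0.694 V ≤ V_t, so take I_D = 0.41 mA.
Then V_GS = 2.33 V and V_DS = V_DD − I_D(R_D+R_S) = 12 − 0.41×5.9 = 9.58 V.
Saturation requires V_DS ≥ V_GS − V_t = 0.532 V; 9.58 ≥ 0.532 ✓.

I_D ≈ 0.41 mA, V_DS ≈ 9.6 V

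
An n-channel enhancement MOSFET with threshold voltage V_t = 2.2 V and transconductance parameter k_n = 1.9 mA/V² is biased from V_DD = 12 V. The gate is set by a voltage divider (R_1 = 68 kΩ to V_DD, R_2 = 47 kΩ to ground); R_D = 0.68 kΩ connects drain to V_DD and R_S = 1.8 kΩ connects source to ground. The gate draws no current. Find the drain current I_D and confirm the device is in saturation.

V_G = V_DD·R_2/(R_1+R_2) = 12×47/115 = 4.9 V.
Assume saturation: I_D = (k_n/2)(V_GS − V_t)² with V_GS = V_G − I_D·R_S = 4.9 − 1.8·I_D.
Substituting gives 3.08·I_D² − 10.2·I_D + 6.95 = 0, with roots I_D = 0.948 or 2.38 mA.
The root I_D = 2.38 mA gives V_GS = 0.616 V ≤ V_t, so take I_D = 0.948 mA.
Then V_GS = 3.2 V and V_DS = V_DD − I_D(R_D+R_S) = 12 − 0.948×2.48 = 9.65 V.
Saturation requires V_DS ≥ V_GS − V_t = 0.999 V; 9.65 ≥ 0.999 ✓.

I_D ≈ 0.95 mA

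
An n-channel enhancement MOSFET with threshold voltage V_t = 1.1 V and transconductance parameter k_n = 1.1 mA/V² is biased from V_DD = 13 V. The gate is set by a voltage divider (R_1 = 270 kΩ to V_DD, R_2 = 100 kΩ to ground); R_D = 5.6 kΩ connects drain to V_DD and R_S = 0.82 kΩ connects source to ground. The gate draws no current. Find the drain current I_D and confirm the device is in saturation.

I_D ≈ 1.2 mA

V_G = V_DD·R_2/(R_1+R_2) = 13×100/370 = 3.51 V.
Assume saturation: I_D = (k_n/2)(V_GS − V_t)² with V_GS = V_G − I_D·R_S = 3.51 − 0.82·I_D.
Substituting gives 0.37·I_D² − 3.18·I_D + 3.2 = 0, with roots I_D = 1.17 or 7.42 mA.
The root I_D = 7.42 mA gives V_GS = -2.57 V ≤ V_t, so take I_D = 1.17 mA.
Then V_GS = 2.56 V and V_DS = V_DD − I_D(R_D+R_S) = 13 − 1.17×6.42 = 5.51 V.
Saturation requires V_DS ≥ V_GS − V_t = 1.46 V; 5.51 ≥ 1.46 ✓.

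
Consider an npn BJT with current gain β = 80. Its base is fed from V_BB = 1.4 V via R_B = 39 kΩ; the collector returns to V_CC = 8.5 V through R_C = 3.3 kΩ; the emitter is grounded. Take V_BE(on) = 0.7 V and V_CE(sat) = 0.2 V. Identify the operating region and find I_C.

active; I_C ≈ 1.4 mA

Assume active. Base-emitter loop: I_B = (V_BB − V_BE)/R_B = (1.4 − 0.7)/39 = 0.0179 mA.
I_C = β·I_B = 80×0.0179 = 1.44 mA.
V_CE = V_CC − I_C·R_C = 8.5 − 1.44×3.3 = 3.76 V > V_CE(sat), so the active-region assumption holds.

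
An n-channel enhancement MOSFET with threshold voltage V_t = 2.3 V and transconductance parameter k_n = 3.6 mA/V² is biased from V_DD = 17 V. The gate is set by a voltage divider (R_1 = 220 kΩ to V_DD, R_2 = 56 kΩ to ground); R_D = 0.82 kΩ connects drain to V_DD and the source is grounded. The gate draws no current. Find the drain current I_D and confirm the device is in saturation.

V_G = V_DD·R_2/(R_1+R_2) = 17×56/276 = 3.45 V. With the source grounded, V_GS = V_G = 3.45 V.
Assume saturation: I_D = (k_n/2)(V_GS − V_t)² = (3.6/2)×(3.45 − 2.3)² = 1.8×1.15² = 2.38 mA.
V_DS = V_DD − I_D·R_D = 17 − 2.38×0.82 = 15.1 V.
Saturation requires V_DS ≥ V_GS − V_t = 1.15 V; 15.1 ≥ 1.15 ✓.

I_D ≈ 2.4 mA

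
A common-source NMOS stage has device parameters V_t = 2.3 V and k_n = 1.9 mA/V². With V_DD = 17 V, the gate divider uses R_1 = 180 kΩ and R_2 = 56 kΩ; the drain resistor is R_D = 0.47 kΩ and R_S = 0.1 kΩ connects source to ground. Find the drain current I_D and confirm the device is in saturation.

I_D ≈ 2.2 mA

V_G = V_DD·R_2/(R_1+R_2) = 17×56/236 = 4.03 V.
Assume saturation: I_D = (k_n/2)(V_GS − V_t)² with V_GS = V_G − I_D·R_S = 4.03 − 0.1·I_D.
Substituting gives 0.0095·I_D² − 1.33·I_D + 2.86 = 0, with roots I_D = 2.18 or 138 mA.
The root I_D = 138 mA gives V_GS = -9.74 V ≤ V_t, so take I_D = 2.18 mA.
Then V_GS = 3.82 V and V_DS = V_DD − I_D(R_D+R_S) = 17 − 2.18×0.57 = 15.8 V.
Saturation requires V_DS ≥ V_GS − V_t = 1.52 V; 15.8 ≥ 1.52 ✓.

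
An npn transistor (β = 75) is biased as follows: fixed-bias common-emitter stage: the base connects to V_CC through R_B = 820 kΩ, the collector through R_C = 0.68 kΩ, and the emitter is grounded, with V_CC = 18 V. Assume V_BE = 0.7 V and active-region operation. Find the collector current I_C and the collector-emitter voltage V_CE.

Base loop: V_CC = I_B·R_B + V_BE, so I_B = (18 − 0.7)/820 kΩ = 0.0211 mA.
In the active region I_C = β·I_B = 75 × 0.0211 = 1.58 mA.
Collector loop: V_CE = V_CC − I_C·R_C = 18 − 1.58×0.68 = 16.9 V.
Since V_CE = 16.9 V > V_CE(sat) ≈ 0.2 V, the transistor is in the active region as assumed.

I_C ≈ 1.6 mA, V_CE ≈ 17 V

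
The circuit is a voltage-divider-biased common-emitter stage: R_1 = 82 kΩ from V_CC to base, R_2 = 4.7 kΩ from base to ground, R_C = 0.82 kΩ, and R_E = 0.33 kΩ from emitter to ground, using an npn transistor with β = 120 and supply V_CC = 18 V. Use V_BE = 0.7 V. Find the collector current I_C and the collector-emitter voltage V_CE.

I_C ≈ 0.75 mA, V_CE ≈ 17 V

Thevenize the base divider: V_Th = V_CC·R_2/(R_1+R_2) = 18×4.7/86.7 = 0.976 V, R_Th = R_1‖R_2 = 4.45 kΩ.
Base-emitter loop: V_Th = I_B·R_Th + V_BE + (β+1)I_B·R_E, so I_B = (0.976 − 0.7) / (4.45 + 121×0.33) = 0.00621 mA.
I_C = β·I_B = 120×0.00621 = 0.746 mA, and I_E = (β+1)I_B = 0.752 mA.
V_CE = V_CC − I_C·R_C − I_E·R_E = 18 − 0.746×0.82 − 0.752×0.33 = 17.1 V.
V_CE = 17.1 V > 0.2 V confirms active-region operation.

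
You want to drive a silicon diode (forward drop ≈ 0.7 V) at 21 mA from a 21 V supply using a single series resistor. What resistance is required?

R ≈ 0.97 kΩ

The resistor drops V_S − V_D = 21 − 0.7 = 20.3 V at 21 mA.
R = 20.3 V / 21 mA = 0.967 kΩ.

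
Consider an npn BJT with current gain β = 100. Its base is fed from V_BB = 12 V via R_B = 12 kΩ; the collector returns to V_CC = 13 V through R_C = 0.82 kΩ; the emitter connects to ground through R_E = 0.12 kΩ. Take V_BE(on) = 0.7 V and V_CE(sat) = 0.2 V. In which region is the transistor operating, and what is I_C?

saturation; I_C ≈ 14 mA

Assume active: I_B = (12 − 0.7)/(12 + 101×0.12) = 0.468 mA, I_C = β·I_B = 46.8 mA.
Then V_CE = 13 − 46.8×0.82 − 47.3×0.12 = -31.1 V < 0.2 V — the active assumption fails.
Re-solve with V_CE = 0.2 V. KCL at the emitter: V_E/R_E = (V_BB−0.7−V_E)/R_B + (V_CC−0.2−V_E)/R_C, giving V_E = 1.72 V.
I_C = (V_CC − 0.2 − V_E)/R_C = (12.8 − 1.72)/0.82 = 13.5 mA.
Check: I_B = (11.3 − 1.72)/12 = 0.799 mA, and β·I_B = 79.9 mA > I_C, confirming saturation.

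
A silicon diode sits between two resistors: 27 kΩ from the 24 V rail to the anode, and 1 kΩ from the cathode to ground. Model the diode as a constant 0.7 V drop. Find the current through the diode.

The two resistors are in series with the diode, so KVL gives 24 = I·27 + 0.7 + I·1.
I = (24 − 0.7) / (27 + 1) kΩ = 23.3 / 28 = 0.832 mA.

I ≈ 0.83 mA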